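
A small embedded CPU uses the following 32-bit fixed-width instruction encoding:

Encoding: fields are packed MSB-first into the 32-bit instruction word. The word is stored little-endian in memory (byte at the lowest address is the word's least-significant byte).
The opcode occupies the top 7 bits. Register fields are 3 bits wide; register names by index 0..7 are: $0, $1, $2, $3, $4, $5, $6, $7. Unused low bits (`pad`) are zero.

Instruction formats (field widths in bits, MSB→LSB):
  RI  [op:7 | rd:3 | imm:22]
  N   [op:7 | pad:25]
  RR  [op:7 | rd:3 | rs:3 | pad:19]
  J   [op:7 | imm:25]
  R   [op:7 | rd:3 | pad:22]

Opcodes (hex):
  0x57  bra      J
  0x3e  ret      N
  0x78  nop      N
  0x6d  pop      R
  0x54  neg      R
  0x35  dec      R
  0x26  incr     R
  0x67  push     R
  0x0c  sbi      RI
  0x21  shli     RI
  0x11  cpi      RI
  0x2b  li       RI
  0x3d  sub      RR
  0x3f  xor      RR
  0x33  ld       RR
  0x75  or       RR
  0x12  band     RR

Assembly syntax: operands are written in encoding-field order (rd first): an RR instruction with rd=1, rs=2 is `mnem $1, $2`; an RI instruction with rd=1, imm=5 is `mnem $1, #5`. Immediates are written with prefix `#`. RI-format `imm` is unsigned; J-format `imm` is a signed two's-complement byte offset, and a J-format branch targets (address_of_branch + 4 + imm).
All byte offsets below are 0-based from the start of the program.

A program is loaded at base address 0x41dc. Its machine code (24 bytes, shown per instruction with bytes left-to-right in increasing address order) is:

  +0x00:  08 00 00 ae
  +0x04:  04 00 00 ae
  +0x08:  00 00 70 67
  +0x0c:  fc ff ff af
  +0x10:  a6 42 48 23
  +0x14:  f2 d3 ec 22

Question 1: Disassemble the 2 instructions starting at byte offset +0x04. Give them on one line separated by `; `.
off 0x04: read 04 00 00 ae as little → 0xae000004
  opcode bits[31:25]=0x57: bra/J
  imm: (w>>0)&0x1ffffff=0x4 → #4
off 0x08: read 00 00 70 67 as little → 0x67700000
  opcode bits[31:25]=0x33: ld/RR
  rd: (w>>22)&0x7=0x5 → $5
  rs: (w>>19)&0x7=0x6 → $6

bra #4; ld $5, $6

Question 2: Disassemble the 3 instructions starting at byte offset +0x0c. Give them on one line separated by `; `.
bra #-4; cpi $5, #541350; cpi $3, #2937842

+0x0c: fc ff ff af ⇒ word 0xaffffffc (little)
  opcode bits[31:25]=0x57: bra/J
  [24:0] imm=33554428 (s25→-4) = #-4
+0x10: a6 42 48 23 ⇒ word 0x234842a6 (little)
  opcode bits[31:25]=0x11: cpi/RI
  [24:22] rd=5 = $5
  [21:0] imm=541350 = #541350
+0x14: f2 d3 ec 22 ⇒ word 0x22ecd3f2 (little)
  opcode bits[31:25]=0x11: cpi/RI
  [24:22] rd=3 = $3
  [21:0] imm=2937842 = #2937842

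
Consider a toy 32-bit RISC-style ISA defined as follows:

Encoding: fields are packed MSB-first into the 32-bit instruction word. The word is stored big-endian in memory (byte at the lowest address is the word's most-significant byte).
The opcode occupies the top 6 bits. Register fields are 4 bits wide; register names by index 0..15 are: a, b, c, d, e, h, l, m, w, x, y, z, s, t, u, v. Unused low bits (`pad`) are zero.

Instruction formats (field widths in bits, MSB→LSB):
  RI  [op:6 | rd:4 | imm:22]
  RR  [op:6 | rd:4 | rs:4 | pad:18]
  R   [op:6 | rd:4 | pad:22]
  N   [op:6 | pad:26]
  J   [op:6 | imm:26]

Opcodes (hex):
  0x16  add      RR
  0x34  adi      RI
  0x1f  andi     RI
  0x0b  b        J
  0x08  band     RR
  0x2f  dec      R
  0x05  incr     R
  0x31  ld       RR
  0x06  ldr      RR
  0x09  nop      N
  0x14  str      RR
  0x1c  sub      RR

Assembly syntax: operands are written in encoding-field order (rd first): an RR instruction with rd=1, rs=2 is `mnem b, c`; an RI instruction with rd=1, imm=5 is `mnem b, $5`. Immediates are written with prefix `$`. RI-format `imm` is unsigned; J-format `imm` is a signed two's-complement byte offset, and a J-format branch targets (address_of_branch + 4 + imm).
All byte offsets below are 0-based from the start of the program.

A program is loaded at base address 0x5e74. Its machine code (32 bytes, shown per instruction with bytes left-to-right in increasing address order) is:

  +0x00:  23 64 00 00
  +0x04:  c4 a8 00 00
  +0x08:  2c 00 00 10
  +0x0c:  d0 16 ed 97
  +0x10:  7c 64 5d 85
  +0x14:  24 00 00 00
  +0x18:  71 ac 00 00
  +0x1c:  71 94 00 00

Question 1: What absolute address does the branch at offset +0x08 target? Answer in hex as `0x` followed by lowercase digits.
0x5e90

+0x08: 2c 00 00 10 ⇒ word 0x2c000010 (big)
  op=0x2c000010>>26=0xb ⇒ b (J)
  imm@[25:0]=0x10 ⇒ $16
  target = base 0x5e74 + off 0x08 + 4 + imm 16 = 0x5e90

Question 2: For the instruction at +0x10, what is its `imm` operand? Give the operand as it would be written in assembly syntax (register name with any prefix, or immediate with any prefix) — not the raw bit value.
$2383237

off 0x10: read 7c 64 5d 85 as big → 0x7c645d85
  opcode bits[31:26]=0x1f: andi/RI
  rd: (w>>22)&0xf=0x1 → b
  imm: (w>>0)&0x3fffff=0x245d85 → $2383237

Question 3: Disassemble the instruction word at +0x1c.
@+1c  big-endian(71 94 00 00) = 0x71940000
  op=0x71940000>>26=0x1c ⇒ sub (RR)
  rd: (w>>22)&0xf=0x6 → l
  rs: (w>>18)&0xf=0x5 → h

sub l, h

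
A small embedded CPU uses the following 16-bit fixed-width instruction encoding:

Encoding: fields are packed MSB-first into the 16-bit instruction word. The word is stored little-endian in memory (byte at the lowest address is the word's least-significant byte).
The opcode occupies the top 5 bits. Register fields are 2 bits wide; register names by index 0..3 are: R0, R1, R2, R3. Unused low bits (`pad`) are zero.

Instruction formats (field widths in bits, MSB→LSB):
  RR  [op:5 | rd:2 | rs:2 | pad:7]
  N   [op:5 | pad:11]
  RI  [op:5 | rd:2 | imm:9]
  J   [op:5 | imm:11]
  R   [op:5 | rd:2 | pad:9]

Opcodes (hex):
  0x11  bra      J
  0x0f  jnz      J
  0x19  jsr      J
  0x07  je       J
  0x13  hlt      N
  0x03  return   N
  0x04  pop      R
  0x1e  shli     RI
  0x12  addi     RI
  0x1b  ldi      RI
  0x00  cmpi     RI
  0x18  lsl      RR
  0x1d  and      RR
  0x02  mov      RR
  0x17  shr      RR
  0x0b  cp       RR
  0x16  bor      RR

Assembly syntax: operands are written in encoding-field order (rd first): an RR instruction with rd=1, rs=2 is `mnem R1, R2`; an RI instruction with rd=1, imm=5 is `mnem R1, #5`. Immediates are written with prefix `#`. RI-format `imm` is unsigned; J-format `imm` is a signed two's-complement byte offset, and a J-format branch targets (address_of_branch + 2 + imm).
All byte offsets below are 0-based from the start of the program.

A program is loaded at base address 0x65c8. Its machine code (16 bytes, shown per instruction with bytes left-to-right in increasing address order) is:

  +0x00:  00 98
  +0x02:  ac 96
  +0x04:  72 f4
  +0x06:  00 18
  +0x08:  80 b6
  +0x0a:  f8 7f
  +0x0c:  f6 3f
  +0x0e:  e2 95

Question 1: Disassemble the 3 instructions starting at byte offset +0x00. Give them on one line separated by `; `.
hlt; addi R3, #172; shli R2, #114

off 0x00: read 00 98 as little → 0x9800
  opcode bits[15:11]=0x13: hlt/N
off 0x02: read ac 96 as little → 0x96ac
  opcode bits[15:11]=0x12: addi/RI
  rd@[10:9]=0x3 ⇒ R3
  imm@[8:0]=0xac ⇒ #172
off 0x04: read 72 f4 as little → 0xf472
  opcode bits[15:11]=0x1e: shli/RI
  rd@[10:9]=0x2 ⇒ R2
  imm@[8:0]=0x72 ⇒ #114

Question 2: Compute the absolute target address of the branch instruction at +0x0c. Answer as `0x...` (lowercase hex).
0x65cc

@+0c  little-endian(f6 3f) = 0x3ff6
  top 5b → 0x7 → je [J]
  [10:0] imm=2038 (s11→-10) = #-10
  target = base 0x65c8 + off 0x0c + 2 + imm -10 = 0x65cc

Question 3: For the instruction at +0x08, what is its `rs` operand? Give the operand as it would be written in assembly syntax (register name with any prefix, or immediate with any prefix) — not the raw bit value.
R1

[08] 80 b6 → 0xb680
  op=0xb680>>11=0x16 ⇒ bor (RR)
  rd@[10:9]=0x3 ⇒ R3
  rs@[8:7]=0x1 ⇒ R1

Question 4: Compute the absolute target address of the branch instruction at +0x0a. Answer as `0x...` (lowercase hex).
+0x0a: f8 7f ⇒ word 0x7ff8 (little)
  op=0x7ff8>>11=0xf ⇒ jnz (J)
  imm@[10:0]=0x7f8 (s11→-8) ⇒ #-8
  target = base 0x65c8 + off 0x0a + 2 + imm -8 = 0x65cc

0x65cc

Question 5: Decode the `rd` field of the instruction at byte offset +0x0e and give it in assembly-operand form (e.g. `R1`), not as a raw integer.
R2

[0e] e2 95 → 0x95e2
  op=0x95e2>>11=0x12 ⇒ addi (RI)
  rd: (w>>9)&0x3=0x2 → R2
  imm: (w>>0)&0x1ff=0x1e2 → #482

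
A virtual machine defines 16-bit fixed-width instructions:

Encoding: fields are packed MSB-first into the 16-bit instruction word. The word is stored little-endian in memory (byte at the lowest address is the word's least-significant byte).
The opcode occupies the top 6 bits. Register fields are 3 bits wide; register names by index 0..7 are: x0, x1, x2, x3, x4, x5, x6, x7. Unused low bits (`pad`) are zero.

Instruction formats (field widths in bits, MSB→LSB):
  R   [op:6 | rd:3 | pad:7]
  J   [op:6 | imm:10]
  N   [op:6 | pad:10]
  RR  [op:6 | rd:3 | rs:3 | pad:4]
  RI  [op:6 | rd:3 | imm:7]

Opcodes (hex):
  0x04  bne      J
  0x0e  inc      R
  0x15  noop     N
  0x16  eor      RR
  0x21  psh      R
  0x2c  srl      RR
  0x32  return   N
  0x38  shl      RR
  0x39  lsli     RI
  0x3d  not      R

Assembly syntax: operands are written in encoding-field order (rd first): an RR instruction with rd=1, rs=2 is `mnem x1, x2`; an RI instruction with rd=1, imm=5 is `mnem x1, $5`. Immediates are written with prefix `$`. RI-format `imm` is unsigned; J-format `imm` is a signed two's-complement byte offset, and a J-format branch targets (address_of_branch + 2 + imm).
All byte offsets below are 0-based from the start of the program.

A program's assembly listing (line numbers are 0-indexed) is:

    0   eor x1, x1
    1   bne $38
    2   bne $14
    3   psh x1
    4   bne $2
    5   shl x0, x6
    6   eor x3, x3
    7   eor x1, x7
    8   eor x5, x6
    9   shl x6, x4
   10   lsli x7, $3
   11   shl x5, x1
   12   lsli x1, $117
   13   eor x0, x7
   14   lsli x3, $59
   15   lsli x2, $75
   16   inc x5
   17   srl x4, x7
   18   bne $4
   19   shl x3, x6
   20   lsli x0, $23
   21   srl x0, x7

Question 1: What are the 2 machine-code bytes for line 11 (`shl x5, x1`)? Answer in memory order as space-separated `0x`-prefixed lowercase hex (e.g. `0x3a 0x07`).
0x90 0xe2

line 11 (shl): pack op=0x38:6|rd=5:3|rs=1:3|pad=0:4 = 0xe290; little→ 90 e2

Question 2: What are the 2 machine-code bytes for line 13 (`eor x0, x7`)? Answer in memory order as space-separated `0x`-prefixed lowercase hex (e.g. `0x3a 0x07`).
line 13 (eor): pack op=0x16:6|rd=0:3|rs=7:3|pad=0:4 = 0x5870; little→ 70 58

0x70 0x58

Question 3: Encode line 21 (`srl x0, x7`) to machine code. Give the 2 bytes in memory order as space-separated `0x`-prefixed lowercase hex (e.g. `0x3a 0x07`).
0x70 0xb0

line 21 (srl): pack op=0x2c:6|rd=0:3|rs=7:3|pad=0:4 = 0xb070; little→ 70 b0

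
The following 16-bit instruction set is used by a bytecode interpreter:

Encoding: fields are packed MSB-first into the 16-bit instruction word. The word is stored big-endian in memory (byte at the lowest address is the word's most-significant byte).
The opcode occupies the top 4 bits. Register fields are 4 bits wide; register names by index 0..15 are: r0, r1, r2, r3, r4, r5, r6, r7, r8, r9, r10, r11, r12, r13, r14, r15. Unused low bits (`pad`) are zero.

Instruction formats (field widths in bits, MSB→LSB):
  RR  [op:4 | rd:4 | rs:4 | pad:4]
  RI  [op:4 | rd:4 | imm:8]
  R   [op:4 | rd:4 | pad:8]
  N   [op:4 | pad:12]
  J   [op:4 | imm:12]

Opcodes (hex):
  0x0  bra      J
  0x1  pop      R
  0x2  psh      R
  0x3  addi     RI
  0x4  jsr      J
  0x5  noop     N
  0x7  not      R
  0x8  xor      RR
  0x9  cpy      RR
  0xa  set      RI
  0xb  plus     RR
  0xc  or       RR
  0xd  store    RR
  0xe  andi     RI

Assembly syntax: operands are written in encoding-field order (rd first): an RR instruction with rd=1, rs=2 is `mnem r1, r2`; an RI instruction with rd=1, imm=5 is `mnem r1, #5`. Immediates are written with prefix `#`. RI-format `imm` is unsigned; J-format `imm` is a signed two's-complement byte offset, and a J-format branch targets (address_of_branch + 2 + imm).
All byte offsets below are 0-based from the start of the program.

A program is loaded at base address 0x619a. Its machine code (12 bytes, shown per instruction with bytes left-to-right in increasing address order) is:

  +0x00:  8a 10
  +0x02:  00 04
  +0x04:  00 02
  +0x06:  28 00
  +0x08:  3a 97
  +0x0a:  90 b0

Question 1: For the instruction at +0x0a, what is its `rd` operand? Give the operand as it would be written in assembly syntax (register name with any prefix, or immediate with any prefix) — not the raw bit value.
r0

off 0x0a: read 90 b0 as big → 0x90b0
  op=0x90b0>>12=0x9 ⇒ cpy (RR)
  rd: (w>>8)&0xf=0x0 → r0
  rs: (w>>4)&0xf=0xb → r11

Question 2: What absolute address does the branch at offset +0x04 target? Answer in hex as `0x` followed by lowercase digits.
0x61a2

off 0x04: read 00 02 as big → 0x0002
  top 4b → 0x0 → bra [J]
  imm: (w>>0)&0xfff=0x2 → #2
  target = base 0x619a + off 0x04 + 2 + imm 2 = 0x61a2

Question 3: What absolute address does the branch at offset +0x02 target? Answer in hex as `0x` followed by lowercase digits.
0x61a2

[02] 00 04 → 0x0004
  top 4b → 0x0 → bra [J]
  [11:0] imm=4 = #4
  target = base 0x619a + off 0x02 + 2 + imm 4 = 0x61a2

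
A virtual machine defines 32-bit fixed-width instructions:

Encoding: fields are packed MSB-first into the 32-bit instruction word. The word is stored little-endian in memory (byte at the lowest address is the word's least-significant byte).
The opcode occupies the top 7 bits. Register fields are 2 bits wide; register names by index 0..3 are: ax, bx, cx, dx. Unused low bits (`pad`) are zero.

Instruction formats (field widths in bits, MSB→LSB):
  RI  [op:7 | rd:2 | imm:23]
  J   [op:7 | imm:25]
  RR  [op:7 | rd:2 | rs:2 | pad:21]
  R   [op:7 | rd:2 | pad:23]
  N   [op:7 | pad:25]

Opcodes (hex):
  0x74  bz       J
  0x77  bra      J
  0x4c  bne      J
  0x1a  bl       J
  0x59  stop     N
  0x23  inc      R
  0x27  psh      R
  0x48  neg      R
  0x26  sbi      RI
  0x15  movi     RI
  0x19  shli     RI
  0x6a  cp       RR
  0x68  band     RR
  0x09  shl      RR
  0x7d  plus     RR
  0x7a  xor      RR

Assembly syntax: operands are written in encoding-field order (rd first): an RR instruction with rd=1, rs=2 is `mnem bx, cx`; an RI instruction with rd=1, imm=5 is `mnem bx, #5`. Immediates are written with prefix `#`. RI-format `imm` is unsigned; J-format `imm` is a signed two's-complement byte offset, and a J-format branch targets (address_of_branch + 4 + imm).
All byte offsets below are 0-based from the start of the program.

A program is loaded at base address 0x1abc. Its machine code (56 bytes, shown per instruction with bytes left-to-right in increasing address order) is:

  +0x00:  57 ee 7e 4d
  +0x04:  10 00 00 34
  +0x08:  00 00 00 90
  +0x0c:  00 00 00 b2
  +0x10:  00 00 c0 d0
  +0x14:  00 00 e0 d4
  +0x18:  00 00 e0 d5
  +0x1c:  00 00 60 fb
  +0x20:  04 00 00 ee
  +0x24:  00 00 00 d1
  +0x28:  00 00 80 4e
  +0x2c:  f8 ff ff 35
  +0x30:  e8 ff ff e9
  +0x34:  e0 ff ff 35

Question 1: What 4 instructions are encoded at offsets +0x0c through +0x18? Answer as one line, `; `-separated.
stop; band bx, cx; cp bx, dx; cp dx, dx

off 0x0c: read 00 00 00 b2 as little → 0xb2000000
  opcode bits[31:25]=0x59: stop/N
off 0x10: read 00 00 c0 d0 as little → 0xd0c00000
  opcode bits[31:25]=0x68: band/RR
  rd: (w>>23)&0x3=0x1 → bx
  rs: (w>>21)&0x3=0x2 → cx
off 0x14: read 00 00 e0 d4 as little → 0xd4e00000
  opcode bits[31:25]=0x6a: cp/RR
  rd: (w>>23)&0x3=0x1 → bx
  rs: (w>>21)&0x3=0x3 → dx
off 0x18: read 00 00 e0 d5 as little → 0xd5e00000
  opcode bits[31:25]=0x6a: cp/RR
  rd: (w>>23)&0x3=0x3 → dx
  rs: (w>>21)&0x3=0x3 → dx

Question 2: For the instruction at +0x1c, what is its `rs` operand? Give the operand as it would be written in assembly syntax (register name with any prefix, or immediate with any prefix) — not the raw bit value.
@+1c  little-endian(00 00 60 fb) = 0xfb600000
  op=0xfb600000>>25=0x7d ⇒ plus (RR)
  rd@[24:23]=0x2 ⇒ cx
  rs@[22:21]=0x3 ⇒ dx

dx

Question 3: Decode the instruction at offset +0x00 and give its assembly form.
[00] 57 ee 7e 4d → 0x4d7eee57
  top 7b → 0x26 → sbi [RI]
  rd: (w>>23)&0x3=0x2 → cx
  imm: (w>>0)&0x7fffff=0x7eee57 → #8318551

sbi cx, #8318551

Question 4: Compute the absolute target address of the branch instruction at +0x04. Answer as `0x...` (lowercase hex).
@+04  little-endian(10 00 00 34) = 0x34000010
  top 7b → 0x1a → bl [J]
  imm@[24:0]=0x10 ⇒ #16
  target = base 0x1abc + off 0x04 + 4 + imm 16 = 0x1ad4

0x1ad4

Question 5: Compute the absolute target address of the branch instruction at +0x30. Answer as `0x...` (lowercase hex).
+0x30: e8 ff ff e9 ⇒ word 0xe9ffffe8 (little)
  opcode bits[31:25]=0x74: bz/J
  imm@[24:0]=0x1ffffe8 (s25→-24) ⇒ #-24
  target = base 0x1abc + off 0x30 + 4 + imm -24 = 0x1ad8

0x1ad8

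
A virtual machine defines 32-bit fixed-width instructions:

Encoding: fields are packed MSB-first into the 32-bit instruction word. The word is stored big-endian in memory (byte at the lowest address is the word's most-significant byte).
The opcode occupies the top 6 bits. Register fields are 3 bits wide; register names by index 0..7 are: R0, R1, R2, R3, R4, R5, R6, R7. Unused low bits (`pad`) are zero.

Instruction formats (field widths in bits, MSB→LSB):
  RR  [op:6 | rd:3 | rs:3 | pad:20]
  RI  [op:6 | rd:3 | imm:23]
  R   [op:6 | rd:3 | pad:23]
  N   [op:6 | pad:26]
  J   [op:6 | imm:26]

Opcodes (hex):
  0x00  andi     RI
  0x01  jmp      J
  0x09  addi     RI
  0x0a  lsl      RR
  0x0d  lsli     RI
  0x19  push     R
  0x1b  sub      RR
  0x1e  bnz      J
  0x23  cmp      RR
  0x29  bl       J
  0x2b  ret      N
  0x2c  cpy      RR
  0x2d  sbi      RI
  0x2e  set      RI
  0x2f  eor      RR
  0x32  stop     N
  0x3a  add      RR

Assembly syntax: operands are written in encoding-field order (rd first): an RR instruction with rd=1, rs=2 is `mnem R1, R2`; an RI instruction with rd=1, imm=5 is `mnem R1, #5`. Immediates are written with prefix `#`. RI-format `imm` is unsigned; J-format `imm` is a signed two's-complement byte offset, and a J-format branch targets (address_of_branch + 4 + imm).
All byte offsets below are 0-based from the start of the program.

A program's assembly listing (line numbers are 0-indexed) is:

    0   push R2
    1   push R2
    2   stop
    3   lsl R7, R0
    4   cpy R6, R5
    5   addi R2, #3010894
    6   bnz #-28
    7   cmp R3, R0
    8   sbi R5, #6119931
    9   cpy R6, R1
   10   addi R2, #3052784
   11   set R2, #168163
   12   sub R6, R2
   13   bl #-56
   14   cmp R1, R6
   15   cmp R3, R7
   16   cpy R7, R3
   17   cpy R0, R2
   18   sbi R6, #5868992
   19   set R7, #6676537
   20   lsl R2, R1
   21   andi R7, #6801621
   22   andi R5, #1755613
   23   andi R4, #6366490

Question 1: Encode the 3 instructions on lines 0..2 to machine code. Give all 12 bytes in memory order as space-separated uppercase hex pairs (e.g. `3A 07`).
65 00 00 00 65 00 00 00 C8 00 00 00

L0: push op=0x19:6|rd=2:3|pad=0:23 ⇒ 0x65000000 ⇒ big 65 00 00 00
L1: push op=0x19:6|rd=2:3|pad=0:23 ⇒ 0x65000000 ⇒ big 65 00 00 00
L2: stop op=0x32:6|pad=0:26 ⇒ 0xc8000000 ⇒ big c8 00 00 00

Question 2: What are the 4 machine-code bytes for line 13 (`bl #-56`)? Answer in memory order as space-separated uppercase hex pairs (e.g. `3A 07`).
A7 FF FF C8

13. bl fields op=0x29:6|imm=-56:26 → word a7ffffc8h → a7 ff ff c8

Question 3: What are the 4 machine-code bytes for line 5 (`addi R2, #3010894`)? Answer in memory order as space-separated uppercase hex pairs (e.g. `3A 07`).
25 2D F1 4E

5. addi fields op=0x9:6|rd=2:3|imm=3010894:23 → word 252df14eh → 25 2d f1 4e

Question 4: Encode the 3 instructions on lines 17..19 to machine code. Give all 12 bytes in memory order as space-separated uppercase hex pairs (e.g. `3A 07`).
line 17 (cpy): pack op=0x2c:6|rd=0:3|rs=2:3|pad=0:20 = 0xb0200000; big→ b0 20 00 00
line 18 (sbi): pack op=0x2d:6|rd=6:3|imm=5868992:23 = 0xb7598dc0; big→ b7 59 8d c0
line 19 (set): pack op=0x2e:6|rd=7:3|imm=6676537:23 = 0xbbe5e039; big→ bb e5 e0 39

B0 20 00 00 B7 59 8D C0 BB E5 E0 39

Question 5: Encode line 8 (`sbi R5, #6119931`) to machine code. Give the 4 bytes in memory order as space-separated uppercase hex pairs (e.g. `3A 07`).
line 8 (sbi): pack op=0x2d:6|rd=5:3|imm=6119931:23 = 0xb6dd61fb; big→ b6 dd 61 fb

B6 DD 61 FB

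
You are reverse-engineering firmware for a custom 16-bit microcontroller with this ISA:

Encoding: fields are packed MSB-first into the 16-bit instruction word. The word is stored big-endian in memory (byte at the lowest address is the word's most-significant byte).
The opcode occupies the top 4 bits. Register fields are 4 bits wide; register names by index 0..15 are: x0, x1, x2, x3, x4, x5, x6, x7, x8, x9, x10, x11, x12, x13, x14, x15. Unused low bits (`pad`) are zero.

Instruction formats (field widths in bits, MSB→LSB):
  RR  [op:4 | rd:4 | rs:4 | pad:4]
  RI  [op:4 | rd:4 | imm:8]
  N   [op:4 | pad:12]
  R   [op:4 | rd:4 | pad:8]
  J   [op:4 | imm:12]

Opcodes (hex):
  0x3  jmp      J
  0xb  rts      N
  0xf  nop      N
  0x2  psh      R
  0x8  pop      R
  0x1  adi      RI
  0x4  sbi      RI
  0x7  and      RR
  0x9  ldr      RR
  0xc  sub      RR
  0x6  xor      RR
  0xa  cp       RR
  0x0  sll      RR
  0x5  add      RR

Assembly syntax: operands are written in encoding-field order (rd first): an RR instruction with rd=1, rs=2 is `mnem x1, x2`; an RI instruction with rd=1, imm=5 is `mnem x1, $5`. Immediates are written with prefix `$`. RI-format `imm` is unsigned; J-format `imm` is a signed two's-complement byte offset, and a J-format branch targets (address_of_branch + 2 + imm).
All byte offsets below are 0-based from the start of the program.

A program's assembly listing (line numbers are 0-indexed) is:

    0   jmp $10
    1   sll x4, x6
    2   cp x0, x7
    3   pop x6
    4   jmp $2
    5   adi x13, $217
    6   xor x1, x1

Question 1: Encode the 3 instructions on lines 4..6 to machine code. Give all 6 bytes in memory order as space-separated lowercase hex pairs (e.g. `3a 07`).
line 4 (jmp): pack op=0x3:4|imm=2:12 = 0x3002; big→ 30 02
line 5 (adi): pack op=0x1:4|rd=13:4|imm=217:8 = 0x1dd9; big→ 1d d9
line 6 (xor): pack op=0x6:4|rd=1:4|rs=1:4|pad=0:4 = 0x6110; big→ 61 10

30 02 1d d9 61 10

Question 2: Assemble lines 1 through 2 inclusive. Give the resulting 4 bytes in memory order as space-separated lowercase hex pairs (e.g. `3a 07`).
04 60 a0 70

line 1 (sll): pack op=0x0:4|rd=4:4|rs=6:4|pad=0:4 = 0x0460; big→ 04 60
line 2 (cp): pack op=0xa:4|rd=0:4|rs=7:4|pad=0:4 = 0xa070; big→ a0 70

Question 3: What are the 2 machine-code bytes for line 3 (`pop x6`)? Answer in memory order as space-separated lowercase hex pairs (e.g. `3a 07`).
86 00

L3: pop op=0x8:4|rd=6:4|pad=0:8 ⇒ 0x8600 ⇒ big 86 00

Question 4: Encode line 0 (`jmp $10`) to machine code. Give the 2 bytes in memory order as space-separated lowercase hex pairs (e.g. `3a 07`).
line 0 (jmp): pack op=0x3:4|imm=10:12 = 0x300a; big→ 30 0a

30 0a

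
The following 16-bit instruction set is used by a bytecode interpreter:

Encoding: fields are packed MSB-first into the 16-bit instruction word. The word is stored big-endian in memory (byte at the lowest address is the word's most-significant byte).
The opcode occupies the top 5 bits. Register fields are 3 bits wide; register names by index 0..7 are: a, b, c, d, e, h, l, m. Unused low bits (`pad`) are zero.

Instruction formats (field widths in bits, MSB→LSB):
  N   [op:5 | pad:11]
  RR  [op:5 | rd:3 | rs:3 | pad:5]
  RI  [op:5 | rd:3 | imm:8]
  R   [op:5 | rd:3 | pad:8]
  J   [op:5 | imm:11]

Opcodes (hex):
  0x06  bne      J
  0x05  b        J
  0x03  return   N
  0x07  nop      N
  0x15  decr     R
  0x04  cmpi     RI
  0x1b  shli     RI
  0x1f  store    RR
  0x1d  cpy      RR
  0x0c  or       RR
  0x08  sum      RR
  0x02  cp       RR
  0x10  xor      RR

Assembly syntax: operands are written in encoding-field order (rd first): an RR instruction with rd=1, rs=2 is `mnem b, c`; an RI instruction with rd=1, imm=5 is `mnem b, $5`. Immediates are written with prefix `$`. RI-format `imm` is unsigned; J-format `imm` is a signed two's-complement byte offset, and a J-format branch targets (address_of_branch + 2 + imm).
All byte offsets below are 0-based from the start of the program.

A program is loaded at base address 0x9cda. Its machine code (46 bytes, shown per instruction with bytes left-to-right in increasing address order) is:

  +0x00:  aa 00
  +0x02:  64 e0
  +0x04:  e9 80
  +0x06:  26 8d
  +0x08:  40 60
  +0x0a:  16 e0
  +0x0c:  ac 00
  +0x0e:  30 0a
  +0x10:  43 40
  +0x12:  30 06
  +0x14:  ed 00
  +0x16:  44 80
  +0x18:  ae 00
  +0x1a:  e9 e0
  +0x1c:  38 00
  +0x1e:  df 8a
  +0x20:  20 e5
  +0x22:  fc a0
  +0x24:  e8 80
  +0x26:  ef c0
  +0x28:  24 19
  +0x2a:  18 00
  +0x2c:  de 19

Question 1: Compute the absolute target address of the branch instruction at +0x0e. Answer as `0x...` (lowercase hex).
@+0e  big-endian(30 0a) = 0x300a
  top 5b → 0x6 → bne [J]
  imm@[10:0]=0xa ⇒ $10
  target = base 0x9cda + off 0x0e + 2 + imm 10 = 0x9cf4

0x9cf4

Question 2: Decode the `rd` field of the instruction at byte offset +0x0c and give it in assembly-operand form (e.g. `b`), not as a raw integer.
e

@+0c  big-endian(ac 00) = 0xac00
  op=0xac00>>11=0x15 ⇒ decr (R)
  rd: (w>>8)&0x7=0x4 → e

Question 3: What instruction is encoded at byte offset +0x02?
+0x02: 64 e0 ⇒ word 0x64e0 (big)
  opcode bits[15:11]=0xc: or/RR
  [10:8] rd=4 = e
  [7:5] rs=7 = m

or e, m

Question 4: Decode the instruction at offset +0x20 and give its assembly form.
cmpi a, $229

+0x20: 20 e5 ⇒ word 0x20e5 (big)
  opcode bits[15:11]=0x4: cmpi/RI
  rd: (w>>8)&0x7=0x0 → a
  imm: (w>>0)&0xff=0xe5 → $229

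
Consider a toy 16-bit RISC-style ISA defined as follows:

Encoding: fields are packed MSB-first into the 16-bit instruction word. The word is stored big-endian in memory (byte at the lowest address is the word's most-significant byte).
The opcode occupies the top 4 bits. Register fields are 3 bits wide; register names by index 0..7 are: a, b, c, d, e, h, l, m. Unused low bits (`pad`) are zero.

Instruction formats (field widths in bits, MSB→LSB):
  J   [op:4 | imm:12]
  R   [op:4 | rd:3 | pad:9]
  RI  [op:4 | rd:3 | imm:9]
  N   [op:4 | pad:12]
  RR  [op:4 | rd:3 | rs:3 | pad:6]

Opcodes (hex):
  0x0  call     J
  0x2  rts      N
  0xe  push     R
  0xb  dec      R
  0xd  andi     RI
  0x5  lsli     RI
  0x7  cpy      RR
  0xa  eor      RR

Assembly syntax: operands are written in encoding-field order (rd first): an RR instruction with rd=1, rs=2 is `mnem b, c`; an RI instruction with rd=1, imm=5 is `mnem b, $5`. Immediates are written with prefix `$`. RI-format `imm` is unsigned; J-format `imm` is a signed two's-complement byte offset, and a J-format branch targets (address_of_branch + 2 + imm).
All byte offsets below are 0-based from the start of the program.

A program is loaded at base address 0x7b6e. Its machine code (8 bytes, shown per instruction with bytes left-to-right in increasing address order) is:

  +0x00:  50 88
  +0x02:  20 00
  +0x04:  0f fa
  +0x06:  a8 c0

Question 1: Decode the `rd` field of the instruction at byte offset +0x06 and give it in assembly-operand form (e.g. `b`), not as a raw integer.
e

off 0x06: read a8 c0 as big → 0xa8c0
  top 4b → 0xa → eor [RR]
  [11:9] rd=4 = e
  [8:6] rs=3 = d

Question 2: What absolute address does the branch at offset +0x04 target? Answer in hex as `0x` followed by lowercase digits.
[04] 0f fa → 0x0ffa
  top 4b → 0x0 → call [J]
  [11:0] imm=4090 (s12→-6) = $-6
  target = base 0x7b6e + off 0x04 + 2 + imm -6 = 0x7b6e

0x7b6e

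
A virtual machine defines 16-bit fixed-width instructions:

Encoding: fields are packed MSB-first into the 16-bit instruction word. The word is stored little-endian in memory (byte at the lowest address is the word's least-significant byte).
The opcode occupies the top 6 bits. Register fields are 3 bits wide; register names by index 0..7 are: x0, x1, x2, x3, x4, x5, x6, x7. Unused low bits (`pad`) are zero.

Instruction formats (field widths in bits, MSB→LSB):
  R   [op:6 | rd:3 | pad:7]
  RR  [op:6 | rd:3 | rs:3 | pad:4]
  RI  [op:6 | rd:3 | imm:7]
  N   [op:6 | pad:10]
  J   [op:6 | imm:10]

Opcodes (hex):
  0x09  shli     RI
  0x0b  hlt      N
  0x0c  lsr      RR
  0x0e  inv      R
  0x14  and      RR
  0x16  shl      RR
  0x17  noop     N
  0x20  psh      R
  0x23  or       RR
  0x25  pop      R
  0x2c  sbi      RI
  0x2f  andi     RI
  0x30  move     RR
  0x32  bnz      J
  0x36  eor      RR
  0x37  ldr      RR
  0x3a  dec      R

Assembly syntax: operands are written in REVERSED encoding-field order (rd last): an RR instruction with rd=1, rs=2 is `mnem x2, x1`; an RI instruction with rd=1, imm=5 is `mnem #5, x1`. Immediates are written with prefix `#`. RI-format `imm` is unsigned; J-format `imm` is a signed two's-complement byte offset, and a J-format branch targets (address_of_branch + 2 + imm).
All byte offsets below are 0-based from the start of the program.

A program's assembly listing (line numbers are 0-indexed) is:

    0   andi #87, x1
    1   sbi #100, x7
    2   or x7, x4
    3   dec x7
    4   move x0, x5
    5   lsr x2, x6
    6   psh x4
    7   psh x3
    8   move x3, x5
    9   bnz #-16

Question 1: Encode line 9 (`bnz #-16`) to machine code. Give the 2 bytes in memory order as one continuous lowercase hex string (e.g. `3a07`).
L9: bnz op=0x32:6|imm=-16:10 ⇒ 0xcbf0 ⇒ little f0 cb

f0cb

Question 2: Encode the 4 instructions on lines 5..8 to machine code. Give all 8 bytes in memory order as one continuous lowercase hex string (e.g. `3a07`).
line 5 (lsr): pack op=0xc:6|rd=6:3|rs=2:3|pad=0:4 = 0x3320; little→ 20 33
line 6 (psh): pack op=0x20:6|rd=4:3|pad=0:7 = 0x8200; little→ 00 82
line 7 (psh): pack op=0x20:6|rd=3:3|pad=0:7 = 0x8180; little→ 80 81
line 8 (move): pack op=0x30:6|rd=5:3|rs=3:3|pad=0:4 = 0xc2b0; little→ b0 c2

203300828081b0c2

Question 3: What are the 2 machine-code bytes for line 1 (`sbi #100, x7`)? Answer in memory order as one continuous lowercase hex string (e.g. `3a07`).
e4b3

1. sbi fields op=0x2c:6|rd=7:3|imm=100:7 → word b3e4h → e4 b3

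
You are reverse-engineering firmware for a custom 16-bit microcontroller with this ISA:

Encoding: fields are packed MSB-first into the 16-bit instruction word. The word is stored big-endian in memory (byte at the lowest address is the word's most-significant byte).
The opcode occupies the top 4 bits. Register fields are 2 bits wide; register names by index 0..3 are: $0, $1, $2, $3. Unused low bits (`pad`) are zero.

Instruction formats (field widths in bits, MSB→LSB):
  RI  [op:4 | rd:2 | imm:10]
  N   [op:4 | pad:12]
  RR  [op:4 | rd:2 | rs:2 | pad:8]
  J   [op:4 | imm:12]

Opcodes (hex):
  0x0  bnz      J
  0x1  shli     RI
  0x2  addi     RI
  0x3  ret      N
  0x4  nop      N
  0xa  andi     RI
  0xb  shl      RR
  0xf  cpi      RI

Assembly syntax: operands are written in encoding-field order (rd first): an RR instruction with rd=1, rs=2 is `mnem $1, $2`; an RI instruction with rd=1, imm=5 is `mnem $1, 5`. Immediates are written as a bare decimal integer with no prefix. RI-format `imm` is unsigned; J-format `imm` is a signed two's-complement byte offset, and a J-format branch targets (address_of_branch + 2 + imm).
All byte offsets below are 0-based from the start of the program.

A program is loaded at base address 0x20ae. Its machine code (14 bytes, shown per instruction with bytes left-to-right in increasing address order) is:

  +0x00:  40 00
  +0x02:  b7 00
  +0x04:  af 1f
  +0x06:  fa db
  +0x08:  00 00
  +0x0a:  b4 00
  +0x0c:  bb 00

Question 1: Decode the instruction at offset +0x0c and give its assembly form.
shl $2, $3

+0x0c: bb 00 ⇒ word 0xbb00 (big)
  opcode bits[15:12]=0xb: shl/RR
  [11:10] rd=2 = $2
  [9:8] rs=3 = $3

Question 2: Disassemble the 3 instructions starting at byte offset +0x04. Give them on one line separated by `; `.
andi $3, 799; cpi $2, 731; bnz 0

[04] af 1f → 0xaf1f
  op=0xaf1f>>12=0xa ⇒ andi (RI)
  rd@[11:10]=0x3 ⇒ $3
  imm@[9:0]=0x31f ⇒ 799
[06] fa db → 0xfadb
  op=0xfadb>>12=0xf ⇒ cpi (RI)
  rd@[11:10]=0x2 ⇒ $2
  imm@[9:0]=0x2db ⇒ 731
[08] 00 00 → 0x0000
  op=0x0000>>12=0x0 ⇒ bnz (J)
  imm@[11:0]=0x0 ⇒ 0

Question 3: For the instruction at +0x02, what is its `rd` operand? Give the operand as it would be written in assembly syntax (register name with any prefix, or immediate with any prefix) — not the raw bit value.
@+02  big-endian(b7 00) = 0xb700
  op=0xb700>>12=0xb ⇒ shl (RR)
  rd: (w>>10)&0x3=0x1 → $1
  rs: (w>>8)&0x3=0x3 → $3

$1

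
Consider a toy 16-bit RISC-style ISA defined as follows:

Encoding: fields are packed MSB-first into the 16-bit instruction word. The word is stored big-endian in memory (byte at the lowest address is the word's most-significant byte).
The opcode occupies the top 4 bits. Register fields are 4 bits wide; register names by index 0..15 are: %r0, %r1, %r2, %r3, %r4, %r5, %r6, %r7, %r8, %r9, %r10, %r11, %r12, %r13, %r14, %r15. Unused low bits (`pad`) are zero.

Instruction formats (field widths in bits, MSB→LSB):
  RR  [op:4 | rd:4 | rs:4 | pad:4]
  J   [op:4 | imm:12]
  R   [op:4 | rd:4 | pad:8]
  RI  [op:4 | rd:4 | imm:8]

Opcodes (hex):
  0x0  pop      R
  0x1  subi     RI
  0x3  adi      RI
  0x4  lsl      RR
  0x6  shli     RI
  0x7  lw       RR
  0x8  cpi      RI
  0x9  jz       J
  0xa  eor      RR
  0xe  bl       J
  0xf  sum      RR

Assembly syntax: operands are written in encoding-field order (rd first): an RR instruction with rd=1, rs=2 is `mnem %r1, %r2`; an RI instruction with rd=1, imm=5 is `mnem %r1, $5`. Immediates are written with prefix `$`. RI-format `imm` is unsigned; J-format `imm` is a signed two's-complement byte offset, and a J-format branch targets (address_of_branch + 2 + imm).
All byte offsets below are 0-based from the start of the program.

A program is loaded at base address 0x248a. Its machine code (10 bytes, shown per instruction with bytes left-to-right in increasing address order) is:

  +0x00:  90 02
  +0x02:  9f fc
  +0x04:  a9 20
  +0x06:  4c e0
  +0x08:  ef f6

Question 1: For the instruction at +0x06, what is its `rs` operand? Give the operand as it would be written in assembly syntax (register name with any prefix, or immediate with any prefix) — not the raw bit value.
%r14

+0x06: 4c e0 ⇒ word 0x4ce0 (big)
  top 4b → 0x4 → lsl [RR]
  rd: (w>>8)&0xf=0xc → %r12
  rs: (w>>4)&0xf=0xe → %r14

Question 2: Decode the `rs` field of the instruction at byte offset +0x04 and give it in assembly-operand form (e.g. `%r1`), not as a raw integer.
+0x04: a9 20 ⇒ word 0xa920 (big)
  op=0xa920>>12=0xa ⇒ eor (RR)
  [11:8] rd=9 = %r9
  [7:4] rs=2 = %r2

%r2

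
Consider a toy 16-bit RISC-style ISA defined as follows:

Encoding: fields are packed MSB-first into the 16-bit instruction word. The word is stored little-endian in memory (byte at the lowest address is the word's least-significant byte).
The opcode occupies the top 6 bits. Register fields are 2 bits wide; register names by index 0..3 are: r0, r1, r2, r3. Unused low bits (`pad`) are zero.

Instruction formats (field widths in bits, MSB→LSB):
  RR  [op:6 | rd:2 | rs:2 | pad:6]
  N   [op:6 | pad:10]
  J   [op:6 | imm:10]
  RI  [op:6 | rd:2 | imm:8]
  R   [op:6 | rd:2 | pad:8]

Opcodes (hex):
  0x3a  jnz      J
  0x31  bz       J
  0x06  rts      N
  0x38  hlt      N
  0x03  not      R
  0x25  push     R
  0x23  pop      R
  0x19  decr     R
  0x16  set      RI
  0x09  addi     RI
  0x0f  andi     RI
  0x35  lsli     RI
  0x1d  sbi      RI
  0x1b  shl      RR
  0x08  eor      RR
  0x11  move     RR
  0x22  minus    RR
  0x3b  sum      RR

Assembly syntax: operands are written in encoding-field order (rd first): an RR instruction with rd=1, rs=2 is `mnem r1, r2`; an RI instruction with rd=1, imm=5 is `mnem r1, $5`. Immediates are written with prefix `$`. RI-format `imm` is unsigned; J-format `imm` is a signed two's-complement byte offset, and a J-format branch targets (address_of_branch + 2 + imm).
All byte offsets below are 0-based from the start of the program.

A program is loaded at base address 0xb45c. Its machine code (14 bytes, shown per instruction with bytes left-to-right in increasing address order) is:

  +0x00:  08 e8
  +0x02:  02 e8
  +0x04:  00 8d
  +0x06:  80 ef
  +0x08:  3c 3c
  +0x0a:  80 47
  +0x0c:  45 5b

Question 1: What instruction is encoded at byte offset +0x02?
off 0x02: read 02 e8 as little → 0xe802
  op=0xe802>>10=0x3a ⇒ jnz (J)
  imm@[9:0]=0x2 ⇒ $2

jnz $2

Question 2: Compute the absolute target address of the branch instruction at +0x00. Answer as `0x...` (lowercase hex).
0xb466

[00] 08 e8 → 0xe808
  top 6b → 0x3a → jnz [J]
  [9:0] imm=8 = $8
  target = base 0xb45c + off 0x00 + 2 + imm 8 = 0xb466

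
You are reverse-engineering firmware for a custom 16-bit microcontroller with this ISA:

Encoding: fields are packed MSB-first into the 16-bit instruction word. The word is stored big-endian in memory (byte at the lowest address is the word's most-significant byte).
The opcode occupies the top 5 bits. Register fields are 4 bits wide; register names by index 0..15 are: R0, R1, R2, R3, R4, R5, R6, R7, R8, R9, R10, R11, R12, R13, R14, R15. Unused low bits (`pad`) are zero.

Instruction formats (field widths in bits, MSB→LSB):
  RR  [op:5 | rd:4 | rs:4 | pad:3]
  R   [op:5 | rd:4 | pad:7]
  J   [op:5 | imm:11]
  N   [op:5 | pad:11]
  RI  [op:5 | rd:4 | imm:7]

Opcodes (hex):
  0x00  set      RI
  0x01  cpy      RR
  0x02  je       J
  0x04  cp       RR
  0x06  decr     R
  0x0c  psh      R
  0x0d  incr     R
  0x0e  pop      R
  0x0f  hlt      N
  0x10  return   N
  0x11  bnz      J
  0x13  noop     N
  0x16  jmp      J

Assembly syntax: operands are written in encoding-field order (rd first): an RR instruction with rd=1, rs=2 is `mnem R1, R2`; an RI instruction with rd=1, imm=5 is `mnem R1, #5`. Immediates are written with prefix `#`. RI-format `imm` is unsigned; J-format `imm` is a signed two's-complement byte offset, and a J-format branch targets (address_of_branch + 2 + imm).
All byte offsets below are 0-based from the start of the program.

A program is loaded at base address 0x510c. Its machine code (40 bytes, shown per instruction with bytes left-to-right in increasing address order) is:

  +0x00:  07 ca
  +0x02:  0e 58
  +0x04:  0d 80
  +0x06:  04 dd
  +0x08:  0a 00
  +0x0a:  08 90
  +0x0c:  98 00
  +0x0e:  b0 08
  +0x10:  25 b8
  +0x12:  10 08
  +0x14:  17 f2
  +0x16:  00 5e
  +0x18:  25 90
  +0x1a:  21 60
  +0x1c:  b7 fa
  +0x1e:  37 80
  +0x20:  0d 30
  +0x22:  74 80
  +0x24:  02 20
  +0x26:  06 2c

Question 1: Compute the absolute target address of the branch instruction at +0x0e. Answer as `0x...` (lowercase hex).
0x5124

@+0e  big-endian(b0 08) = 0xb008
  top 5b → 0x16 → jmp [J]
  imm@[10:0]=0x8 ⇒ #8
  target = base 0x510c + off 0x0e + 2 + imm 8 = 0x5124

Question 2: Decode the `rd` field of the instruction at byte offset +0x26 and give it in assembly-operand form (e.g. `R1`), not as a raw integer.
off 0x26: read 06 2c as big → 0x062c
  op=0x062c>>11=0x0 ⇒ set (RI)
  [10:7] rd=12 = R12
  [6:0] imm=44 = #44

R12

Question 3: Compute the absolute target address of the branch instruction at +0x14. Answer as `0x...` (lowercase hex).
0x5114

+0x14: 17 f2 ⇒ word 0x17f2 (big)
  top 5b → 0x2 → je [J]
  imm@[10:0]=0x7f2 (s11→-14) ⇒ #-14
  target = base 0x510c + off 0x14 + 2 + imm -14 = 0x5114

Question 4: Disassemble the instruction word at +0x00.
@+00  big-endian(07 ca) = 0x07ca
  opcode bits[15:11]=0x0: set/RI
  rd@[10:7]=0xf ⇒ R15
  imm@[6:0]=0x4a ⇒ #74

set R15, #74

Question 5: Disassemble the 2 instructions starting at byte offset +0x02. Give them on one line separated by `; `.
cpy R12, R11; cpy R11, R0

+0x02: 0e 58 ⇒ word 0x0e58 (big)
  top 5b → 0x1 → cpy [RR]
  [10:7] rd=12 = R12
  [6:3] rs=11 = R11
+0x04: 0d 80 ⇒ word 0x0d80 (big)
  top 5b → 0x1 → cpy [RR]
  [10:7] rd=11 = R11
  [6:3] rs=0 = R0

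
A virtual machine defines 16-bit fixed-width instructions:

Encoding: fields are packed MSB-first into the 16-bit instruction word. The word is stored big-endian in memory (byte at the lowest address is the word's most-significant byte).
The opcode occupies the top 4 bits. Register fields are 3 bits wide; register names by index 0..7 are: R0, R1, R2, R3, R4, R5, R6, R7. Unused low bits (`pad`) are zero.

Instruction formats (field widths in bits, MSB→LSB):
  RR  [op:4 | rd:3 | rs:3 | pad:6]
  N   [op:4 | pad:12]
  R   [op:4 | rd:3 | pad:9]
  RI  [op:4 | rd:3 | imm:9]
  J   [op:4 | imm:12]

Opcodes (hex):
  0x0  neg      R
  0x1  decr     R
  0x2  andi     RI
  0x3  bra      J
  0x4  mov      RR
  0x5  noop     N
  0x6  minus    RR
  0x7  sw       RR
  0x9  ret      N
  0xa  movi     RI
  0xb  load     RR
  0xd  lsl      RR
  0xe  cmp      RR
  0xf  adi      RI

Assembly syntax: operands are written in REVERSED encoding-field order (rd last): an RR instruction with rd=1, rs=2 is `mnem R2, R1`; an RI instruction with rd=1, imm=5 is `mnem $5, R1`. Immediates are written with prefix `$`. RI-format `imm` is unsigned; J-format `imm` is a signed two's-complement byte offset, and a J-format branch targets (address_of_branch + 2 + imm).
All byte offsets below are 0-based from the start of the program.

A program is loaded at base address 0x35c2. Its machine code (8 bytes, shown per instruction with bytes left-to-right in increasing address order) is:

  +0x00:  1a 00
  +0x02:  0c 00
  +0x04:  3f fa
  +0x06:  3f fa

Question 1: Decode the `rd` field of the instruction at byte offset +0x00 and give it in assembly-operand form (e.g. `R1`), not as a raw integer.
@+00  big-endian(1a 00) = 0x1a00
  op=0x1a00>>12=0x1 ⇒ decr (R)
  rd: (w>>9)&0x7=0x5 → R5

R5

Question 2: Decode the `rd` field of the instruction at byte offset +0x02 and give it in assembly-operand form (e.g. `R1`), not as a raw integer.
R6

[02] 0c 00 → 0x0c00
  opcode bits[15:12]=0x0: neg/R
  [11:9] rd=6 = R6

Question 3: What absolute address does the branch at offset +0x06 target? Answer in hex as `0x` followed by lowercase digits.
@+06  big-endian(3f fa) = 0x3ffa
  opcode bits[15:12]=0x3: bra/J
  imm: (w>>0)&0xfff=0xffa (s12→-6) → $-6
  target = base 0x35c2 + off 0x06 + 2 + imm -6 = 0x35c4

0x35c4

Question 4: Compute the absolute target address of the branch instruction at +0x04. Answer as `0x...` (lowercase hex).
[04] 3f fa → 0x3ffa
  opcode bits[15:12]=0x3: bra/J
  imm: (w>>0)&0xfff=0xffa (s12→-6) → $-6
  target = base 0x35c2 + off 0x04 + 2 + imm -6 = 0x35c2

0x35c2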